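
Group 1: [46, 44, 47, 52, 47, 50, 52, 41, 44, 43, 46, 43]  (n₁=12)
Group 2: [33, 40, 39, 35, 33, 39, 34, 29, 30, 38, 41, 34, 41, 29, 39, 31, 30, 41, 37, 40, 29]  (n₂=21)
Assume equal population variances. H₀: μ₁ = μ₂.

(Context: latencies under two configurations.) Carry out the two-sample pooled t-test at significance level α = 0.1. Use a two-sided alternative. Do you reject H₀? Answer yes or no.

reject H₀: yes

x̄₁=46.250, s₁=3.571, n₁=12
x̄₂=35.333, s₂=4.476, n₂=21
s_p² = [11·3.571² + 20·4.476²]/31 = 17.4489
SE = √(s_p²·(1/12+1/21)) = 1.5116
t = (46.250−35.333)/1.5116 = 7.2219
df = 31
p-value (two-sided) = 0.00000
At α=0.1: p < α → reject H₀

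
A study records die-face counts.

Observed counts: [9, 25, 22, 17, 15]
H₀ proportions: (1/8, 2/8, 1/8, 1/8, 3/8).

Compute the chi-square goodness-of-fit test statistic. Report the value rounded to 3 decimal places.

test statistic = 24.864

n = 88; E_i = n·p_i = [11.00, 22.00, 11.00, 11.00, 33.00]
χ² = (9−11.00)²/11.00 + (25−22.00)²/22.00 + (22−11.00)²/11.00 + (17−11.00)²/11.00 + (15−33.00)²/33.00 = 24.8636
df = 4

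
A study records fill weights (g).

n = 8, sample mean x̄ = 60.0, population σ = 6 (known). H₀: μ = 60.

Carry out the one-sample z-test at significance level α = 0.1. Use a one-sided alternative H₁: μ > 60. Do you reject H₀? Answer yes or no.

reject H₀: no

SE = σ/√n = 6/√8 = 2.1213
z = (x̄−μ₀)/SE = (60.0−60)/2.1213 = 0.0000
p-value (one-sided, H₁ greater) = 0.50000
At α=0.1: p ≥ α → fail to reject H₀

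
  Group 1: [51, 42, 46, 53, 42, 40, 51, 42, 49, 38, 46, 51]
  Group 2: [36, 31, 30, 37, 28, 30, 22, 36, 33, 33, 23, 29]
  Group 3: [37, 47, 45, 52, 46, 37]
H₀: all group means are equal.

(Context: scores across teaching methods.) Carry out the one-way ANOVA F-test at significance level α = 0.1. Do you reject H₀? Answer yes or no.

reject H₀: yes

Group means [45.92, 30.67, 44.00], grand mean 39.433
SSB = Σnᵢ(x̄ᵢ−x̄)² = 1551.783; SSW = ΣΣ(x−x̄ᵢ)² = 709.583
MSB = 1551.783/2 = 775.8917; MSW = 709.583/27 = 26.2809
F = MSB/MSW = 29.5231
df = (2, 27)
p-value (upper-tail) = 0.00000
At α=0.1: p < α → reject H₀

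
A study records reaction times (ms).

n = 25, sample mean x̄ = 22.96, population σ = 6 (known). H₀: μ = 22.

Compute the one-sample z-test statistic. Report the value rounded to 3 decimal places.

SE = σ/√n = 6/√25 = 1.2000
z = (x̄−μ₀)/SE = (22.96−22)/1.2000 = 0.8000

test statistic = 0.800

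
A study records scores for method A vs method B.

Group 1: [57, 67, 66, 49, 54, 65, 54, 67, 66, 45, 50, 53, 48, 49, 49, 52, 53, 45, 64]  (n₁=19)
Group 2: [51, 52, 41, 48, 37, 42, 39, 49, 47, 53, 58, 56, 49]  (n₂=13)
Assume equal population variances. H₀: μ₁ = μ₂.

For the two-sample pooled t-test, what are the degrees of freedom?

df = n₁ + n₂ − 2 = 19 + 13 − 2 = 30

degrees of freedom = 30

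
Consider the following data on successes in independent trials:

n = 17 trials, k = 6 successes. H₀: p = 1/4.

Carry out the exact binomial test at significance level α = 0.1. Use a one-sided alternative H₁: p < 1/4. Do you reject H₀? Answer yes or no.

Exact binomial: n=17, k=6, p₀=1/4=0.2500
P(X≤6) from Σ C(n,i)·p₀^i·(1−p₀)^(n−i)
p-value (one-sided, H₁ less) = 0.89292
At α=0.1: p ≥ α → fail to reject H₀

reject H₀: no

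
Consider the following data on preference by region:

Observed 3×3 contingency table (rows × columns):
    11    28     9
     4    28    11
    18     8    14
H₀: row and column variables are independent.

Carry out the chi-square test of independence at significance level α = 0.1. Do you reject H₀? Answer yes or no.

reject H₀: yes

Row totals [48, 43, 40], col totals [33, 64, 34], n=131
χ² = (11−12.09)²/12.09 + (28−23.45)²/23.45 + (9−12.46)²/12.46 + (4−10.83)²/10.83 + (28−21.01)²/21.01 + (11−11.16)²/11.16 + (18−10.08)²/10.08 + (8−19.54)²/19.54 + (14−10.38)²/10.38 = 22.8889
df = 4
p-value (upper-tail) = 0.00013
At α=0.1: p < α → reject H₀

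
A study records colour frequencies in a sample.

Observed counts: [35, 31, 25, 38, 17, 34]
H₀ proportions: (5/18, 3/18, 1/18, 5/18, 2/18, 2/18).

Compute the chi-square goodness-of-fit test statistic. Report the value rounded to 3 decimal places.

n = 180; E_i = n·p_i = [50.00, 30.00, 10.00, 50.00, 20.00, 20.00]
χ² = (35−50.00)²/50.00 + (31−30.00)²/30.00 + (25−10.00)²/10.00 + (38−50.00)²/50.00 + (17−20.00)²/20.00 + (34−20.00)²/20.00 = 40.1633
df = 5

test statistic = 40.163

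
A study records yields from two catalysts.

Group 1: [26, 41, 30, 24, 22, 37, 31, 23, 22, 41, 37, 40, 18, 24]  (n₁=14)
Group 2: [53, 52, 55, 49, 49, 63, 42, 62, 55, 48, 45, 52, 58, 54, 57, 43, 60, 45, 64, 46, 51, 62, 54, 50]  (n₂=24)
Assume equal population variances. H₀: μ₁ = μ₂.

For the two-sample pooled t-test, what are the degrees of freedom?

df = n₁ + n₂ − 2 = 14 + 24 − 2 = 36

degrees of freedom = 36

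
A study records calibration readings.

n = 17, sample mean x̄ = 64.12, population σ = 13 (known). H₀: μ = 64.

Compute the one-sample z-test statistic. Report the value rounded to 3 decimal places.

test statistic = 0.038

SE = σ/√n = 13/√17 = 3.1530
z = (x̄−μ₀)/SE = (64.12−64)/3.1530 = 0.0381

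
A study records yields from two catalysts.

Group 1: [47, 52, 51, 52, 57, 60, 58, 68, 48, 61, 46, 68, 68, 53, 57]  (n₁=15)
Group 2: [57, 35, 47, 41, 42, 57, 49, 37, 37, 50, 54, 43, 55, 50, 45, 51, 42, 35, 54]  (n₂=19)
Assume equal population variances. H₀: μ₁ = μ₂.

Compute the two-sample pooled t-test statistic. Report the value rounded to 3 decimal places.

test statistic = 3.901

x̄₁=56.400, s₁=7.500, n₁=15
x̄₂=46.368, s₂=7.403, n₂=19
s_p² = [14·7.500² + 18·7.403²]/32 = 55.4382
SE = √(s_p²·(1/15+1/19)) = 2.5717
t = (56.400−46.368)/2.5717 = 3.9007
df = 32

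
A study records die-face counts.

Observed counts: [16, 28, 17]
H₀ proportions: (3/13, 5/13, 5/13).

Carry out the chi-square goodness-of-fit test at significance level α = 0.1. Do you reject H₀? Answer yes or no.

n = 61; E_i = n·p_i = [14.08, 23.46, 23.46]
χ² = (16−14.08)²/14.08 + (28−23.46)²/23.46 + (17−23.46)²/23.46 = 2.9202
df = 2
p-value (upper-tail) = 0.23221
At α=0.1: p ≥ α → fail to reject H₀

reject H₀: no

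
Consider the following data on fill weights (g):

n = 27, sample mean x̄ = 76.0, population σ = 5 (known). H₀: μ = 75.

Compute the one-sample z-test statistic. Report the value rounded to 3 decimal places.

SE = σ/√n = 5/√27 = 0.9623
z = (x̄−μ₀)/SE = (76.0−75)/0.9623 = 1.0392

test statistic = 1.039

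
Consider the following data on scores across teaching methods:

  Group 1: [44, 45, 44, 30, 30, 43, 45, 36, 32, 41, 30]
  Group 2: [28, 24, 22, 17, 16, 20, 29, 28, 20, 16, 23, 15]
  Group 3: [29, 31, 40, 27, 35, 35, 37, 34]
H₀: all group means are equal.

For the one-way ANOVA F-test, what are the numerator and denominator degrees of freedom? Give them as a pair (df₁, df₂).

degrees of freedom = [2, 28]

k = 3 groups, N = 31 total
df = (k−1, N−k) = (3−1, 31−3) = (2, 28)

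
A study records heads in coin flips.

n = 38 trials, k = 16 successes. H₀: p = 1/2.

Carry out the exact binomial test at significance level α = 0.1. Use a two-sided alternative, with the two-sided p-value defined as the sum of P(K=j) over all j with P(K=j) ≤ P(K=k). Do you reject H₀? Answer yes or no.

reject H₀: no

Exact binomial: n=38, k=16, p₀=1/2=0.5000
P(X=j) = C(n,j)·p₀^j·(1−p₀)^(n−j); p = Σ P(X=j) over j with P(X=j) ≤ P(X=16)
p-value (two-sided) = 0.41769
At α=0.1: p ≥ α → fail to reject H₀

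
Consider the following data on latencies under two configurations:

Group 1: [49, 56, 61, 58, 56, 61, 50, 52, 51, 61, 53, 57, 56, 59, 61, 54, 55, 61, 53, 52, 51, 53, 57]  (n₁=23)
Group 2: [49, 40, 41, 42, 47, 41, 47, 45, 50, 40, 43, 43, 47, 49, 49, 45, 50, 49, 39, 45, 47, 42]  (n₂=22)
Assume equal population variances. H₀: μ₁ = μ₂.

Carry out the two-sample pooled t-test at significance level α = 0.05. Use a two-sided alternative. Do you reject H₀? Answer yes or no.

x̄₁=55.522, s₁=3.895, n₁=23
x̄₂=45.000, s₂=3.612, n₂=22
s_p² = [22·3.895² + 21·3.612²]/43 = 14.1335
SE = √(s_p²·(1/23+1/22)) = 1.1211
t = (55.522−45.000)/1.1211 = 9.3850
df = 43
p-value (two-sided) = 0.00000
At α=0.05: p < α → reject H₀

reject H₀: yes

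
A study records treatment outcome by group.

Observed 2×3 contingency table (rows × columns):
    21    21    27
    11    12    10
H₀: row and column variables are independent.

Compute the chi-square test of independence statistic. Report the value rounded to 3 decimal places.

Row totals [69, 33], col totals [32, 33, 37], n=102
χ² = (21−21.65)²/21.65 + (21−22.32)²/22.32 + (27−25.03)²/25.03 + (11−10.35)²/10.35 + (12−10.68)²/10.68 + (10−11.97)²/11.97 = 0.7819
df = 2

test statistic = 0.782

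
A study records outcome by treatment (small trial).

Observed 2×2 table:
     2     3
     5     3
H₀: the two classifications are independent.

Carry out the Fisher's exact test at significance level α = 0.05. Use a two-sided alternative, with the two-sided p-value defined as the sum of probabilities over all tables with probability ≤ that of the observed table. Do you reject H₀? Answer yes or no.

reject H₀: no

Margins: r₁=5, r₂=8, c₁=7, c₂=6, n=13
p_obs = C(5,2)·C(8,5)/C(13,7); sum pmf over tables with pmf ≤ p_obs
p-value (two-sided) = 0.59207
At α=0.05: p ≥ α → fail to reject H₀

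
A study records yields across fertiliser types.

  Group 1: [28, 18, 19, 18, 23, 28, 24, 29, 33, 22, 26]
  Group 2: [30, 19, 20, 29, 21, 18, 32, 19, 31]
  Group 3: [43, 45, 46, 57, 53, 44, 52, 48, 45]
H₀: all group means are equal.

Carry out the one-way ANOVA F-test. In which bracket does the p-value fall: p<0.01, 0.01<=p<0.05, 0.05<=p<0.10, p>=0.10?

p-value bracket: p<0.01

Group means [24.36, 24.33, 48.11], grand mean 31.724
SSB = Σnᵢ(x̄ᵢ−x̄)² = 3504.359; SSW = ΣΣ(x−x̄ᵢ)² = 711.434
MSB = 3504.359/2 = 1752.1794; MSW = 711.434/26 = 27.3629
F = MSB/MSW = 64.0350
df = (2, 26)
p-value (upper-tail) = 0.00000
→ bracket: p<0.01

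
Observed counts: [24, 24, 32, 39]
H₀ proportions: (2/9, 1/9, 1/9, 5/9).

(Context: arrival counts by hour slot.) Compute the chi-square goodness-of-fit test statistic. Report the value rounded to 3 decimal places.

test statistic = 46.797

n = 119; E_i = n·p_i = [26.44, 13.22, 13.22, 66.11]
χ² = (24−26.44)²/26.44 + (24−13.22)²/13.22 + (32−13.22)²/13.22 + (39−66.11)²/66.11 = 46.7966
df = 3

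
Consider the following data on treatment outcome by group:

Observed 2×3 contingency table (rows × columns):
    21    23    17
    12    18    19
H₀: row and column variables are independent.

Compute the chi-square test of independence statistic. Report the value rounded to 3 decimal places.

Row totals [61, 49], col totals [33, 41, 36], n=110
χ² = (21−18.30)²/18.30 + (23−22.74)²/22.74 + (17−19.96)²/19.96 + (12−14.70)²/14.70 + (18−18.26)²/18.26 + (19−16.04)²/16.04 = 1.8888
df = 2

test statistic = 1.889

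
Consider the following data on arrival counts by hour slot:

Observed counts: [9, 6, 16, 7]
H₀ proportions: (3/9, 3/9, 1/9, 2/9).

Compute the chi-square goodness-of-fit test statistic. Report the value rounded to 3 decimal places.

test statistic = 37.671

n = 38; E_i = n·p_i = [12.67, 12.67, 4.22, 8.44]
χ² = (9−12.67)²/12.67 + (6−12.67)²/12.67 + (16−4.22)²/4.22 + (7−8.44)²/8.44 = 37.6711
df = 3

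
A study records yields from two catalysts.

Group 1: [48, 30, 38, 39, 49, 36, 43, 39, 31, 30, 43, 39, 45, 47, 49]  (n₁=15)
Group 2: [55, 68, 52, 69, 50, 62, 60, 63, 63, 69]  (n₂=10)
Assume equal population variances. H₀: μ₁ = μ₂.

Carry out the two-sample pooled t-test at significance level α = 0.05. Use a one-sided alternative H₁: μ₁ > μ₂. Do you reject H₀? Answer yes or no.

reject H₀: no

x̄₁=40.400, s₁=6.653, n₁=15
x̄₂=61.100, s₂=6.871, n₂=10
s_p² = [14·6.653² + 9·6.871²]/23 = 45.4130
SE = √(s_p²·(1/15+1/10)) = 2.7512
t = (40.400−61.100)/2.7512 = -7.5241
df = 23
p-value (one-sided, H₁ greater) = 1.00000
At α=0.05: p ≥ α → fail to reject H₀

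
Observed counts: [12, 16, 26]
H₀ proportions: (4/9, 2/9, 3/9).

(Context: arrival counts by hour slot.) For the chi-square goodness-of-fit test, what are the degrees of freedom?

degrees of freedom = 2

df = k − 1 = 3 − 1 = 2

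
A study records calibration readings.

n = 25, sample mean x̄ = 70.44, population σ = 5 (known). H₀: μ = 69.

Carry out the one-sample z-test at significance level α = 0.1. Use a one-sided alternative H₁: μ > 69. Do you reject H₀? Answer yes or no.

SE = σ/√n = 5/√25 = 1.0000
z = (x̄−μ₀)/SE = (70.44−69)/1.0000 = 1.4400
p-value (one-sided, H₁ greater) = 0.07493
At α=0.1: p < α → reject H₀

reject H₀: yes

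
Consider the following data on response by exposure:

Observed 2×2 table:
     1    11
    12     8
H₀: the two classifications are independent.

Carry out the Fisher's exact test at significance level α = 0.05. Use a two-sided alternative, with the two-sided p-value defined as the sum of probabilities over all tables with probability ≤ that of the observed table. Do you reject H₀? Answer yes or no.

Margins: r₁=12, r₂=20, c₁=13, c₂=19, n=32
p_obs = C(12,1)·C(20,12)/C(32,13); sum pmf over tables with pmf ≤ p_obs
p-value (two-sided) = 0.00787
At α=0.05: p < α → reject H₀

reject H₀: yes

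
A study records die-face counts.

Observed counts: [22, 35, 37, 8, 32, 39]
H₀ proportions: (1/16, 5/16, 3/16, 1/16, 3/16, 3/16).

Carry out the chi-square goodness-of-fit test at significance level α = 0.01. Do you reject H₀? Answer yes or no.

n = 173; E_i = n·p_i = [10.81, 54.06, 32.44, 10.81, 32.44, 32.44]
χ² = (22−10.81)²/10.81 + (35−54.06)²/54.06 + (37−32.44)²/32.44 + (8−10.81)²/10.81 + (32−32.44)²/32.44 + (39−32.44)²/32.44 = 21.0039
df = 5
p-value (upper-tail) = 0.00081
At α=0.01: p < α → reject H₀

reject H₀: yes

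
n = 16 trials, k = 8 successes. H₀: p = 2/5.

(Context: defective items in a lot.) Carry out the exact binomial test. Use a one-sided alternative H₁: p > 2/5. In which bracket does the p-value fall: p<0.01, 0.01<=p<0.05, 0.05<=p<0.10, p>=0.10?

Exact binomial: n=16, k=8, p₀=2/5=0.4000
P(X≥8) from Σ C(n,i)·p₀^i·(1−p₀)^(n−i)
p-value (one-sided, H₁ greater) = 0.28394
→ bracket: p>=0.10

p-value bracket: p>=0.10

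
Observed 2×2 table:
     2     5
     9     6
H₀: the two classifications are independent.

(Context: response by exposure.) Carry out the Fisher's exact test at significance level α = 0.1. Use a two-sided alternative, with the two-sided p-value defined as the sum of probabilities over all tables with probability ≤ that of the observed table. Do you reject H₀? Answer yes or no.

Margins: r₁=7, r₂=15, c₁=11, c₂=11, n=22
p_obs = C(7,2)·C(15,9)/C(22,11); sum pmf over tables with pmf ≤ p_obs
p-value (two-sided) = 0.36146
At α=0.1: p ≥ α → fail to reject H₀

reject H₀: no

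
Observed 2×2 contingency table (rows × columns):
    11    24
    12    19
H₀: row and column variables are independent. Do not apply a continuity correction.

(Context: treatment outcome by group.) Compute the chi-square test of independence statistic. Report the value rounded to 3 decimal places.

Row totals [35, 31], col totals [23, 43], n=66
χ² = (11−12.20)²/12.20 + (24−22.80)²/22.80 + (12−10.80)²/10.80 + (19−20.20)²/20.20 = 0.3839
df = 1

test statistic = 0.384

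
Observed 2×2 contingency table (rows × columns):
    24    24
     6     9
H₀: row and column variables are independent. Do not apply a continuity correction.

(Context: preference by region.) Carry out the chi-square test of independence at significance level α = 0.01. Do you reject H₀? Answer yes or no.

reject H₀: no

Row totals [48, 15], col totals [30, 33], n=63
χ² = (24−22.86)²/22.86 + (24−25.14)²/25.14 + (6−7.14)²/7.14 + (9−7.86)²/7.86 = 0.4582
df = 1
p-value (upper-tail) = 0.49847
At α=0.01: p ≥ α → fail to reject H₀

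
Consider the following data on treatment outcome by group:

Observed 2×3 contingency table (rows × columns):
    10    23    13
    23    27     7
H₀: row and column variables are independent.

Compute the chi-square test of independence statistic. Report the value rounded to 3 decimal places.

Row totals [46, 57], col totals [33, 50, 20], n=103
χ² = (10−14.74)²/14.74 + (23−22.33)²/22.33 + (13−8.93)²/8.93 + (23−18.26)²/18.26 + (27−27.67)²/27.67 + (7−11.07)²/11.07 = 6.1364
df = 2

test statistic = 6.136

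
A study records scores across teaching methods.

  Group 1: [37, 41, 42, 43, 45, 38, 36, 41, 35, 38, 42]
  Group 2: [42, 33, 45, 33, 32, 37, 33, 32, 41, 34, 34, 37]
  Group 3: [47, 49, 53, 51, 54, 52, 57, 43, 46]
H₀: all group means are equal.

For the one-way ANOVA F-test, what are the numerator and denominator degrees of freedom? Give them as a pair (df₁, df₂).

degrees of freedom = [2, 29]

k = 3 groups, N = 32 total
df = (k−1, N−k) = (3−1, 32−3) = (2, 29)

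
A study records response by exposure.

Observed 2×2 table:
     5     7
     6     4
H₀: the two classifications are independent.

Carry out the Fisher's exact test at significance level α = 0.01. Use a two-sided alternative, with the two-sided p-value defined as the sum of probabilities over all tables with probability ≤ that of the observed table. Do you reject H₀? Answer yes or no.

reject H₀: no

Margins: r₁=12, r₂=10, c₁=11, c₂=11, n=22
p_obs = C(12,5)·C(10,6)/C(22,11); sum pmf over tables with pmf ≤ p_obs
p-value (two-sided) = 0.66992
At α=0.01: p ≥ α → fail to reject H₀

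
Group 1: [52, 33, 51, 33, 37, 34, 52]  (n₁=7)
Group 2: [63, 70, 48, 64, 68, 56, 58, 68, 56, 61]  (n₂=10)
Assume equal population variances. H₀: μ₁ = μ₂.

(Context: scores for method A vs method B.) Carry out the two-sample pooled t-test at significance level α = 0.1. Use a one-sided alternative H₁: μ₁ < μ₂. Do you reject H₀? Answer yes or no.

reject H₀: yes

x̄₁=41.714, s₁=9.411, n₁=7
x̄₂=61.200, s₂=6.828, n₂=10
s_p² = [6·9.411² + 9·6.828²]/15 = 63.4019
SE = √(s_p²·(1/7+1/10)) = 3.9240
t = (41.714−61.200)/3.9240 = -4.9658
df = 15
p-value (one-sided, H₁ less) = 0.00008
At α=0.1: p < α → reject H₀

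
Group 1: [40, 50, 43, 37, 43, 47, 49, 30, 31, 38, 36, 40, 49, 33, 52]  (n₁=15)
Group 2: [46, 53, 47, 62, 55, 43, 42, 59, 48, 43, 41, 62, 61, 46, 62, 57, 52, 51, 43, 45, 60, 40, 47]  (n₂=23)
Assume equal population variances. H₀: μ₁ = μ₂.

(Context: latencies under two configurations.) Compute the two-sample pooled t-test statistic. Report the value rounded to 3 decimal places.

test statistic = -3.827

x̄₁=41.200, s₁=7.123, n₁=15
x̄₂=50.652, s₂=7.637, n₂=23
s_p² = [14·7.123² + 22·7.637²]/36 = 55.3783
SE = √(s_p²·(1/15+1/23)) = 2.4697
t = (41.200−50.652)/2.4697 = -3.8272
df = 36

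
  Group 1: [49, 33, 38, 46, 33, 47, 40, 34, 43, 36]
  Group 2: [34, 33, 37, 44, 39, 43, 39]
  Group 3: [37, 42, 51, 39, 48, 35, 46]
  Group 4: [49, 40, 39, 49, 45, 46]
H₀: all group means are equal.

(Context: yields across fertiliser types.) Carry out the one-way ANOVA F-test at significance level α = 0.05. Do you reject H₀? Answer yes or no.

Group means [39.90, 38.43, 42.57, 44.67], grand mean 41.133
SSB = Σnᵢ(x̄ᵢ−x̄)² = 155.805; SSW = ΣΣ(x−x̄ᵢ)² = 739.662
MSB = 155.805/3 = 51.9349; MSW = 739.662/26 = 28.4485
F = MSB/MSW = 1.8256
df = (3, 26)
p-value (upper-tail) = 0.16728
At α=0.05: p ≥ α → fail to reject H₀

reject H₀: no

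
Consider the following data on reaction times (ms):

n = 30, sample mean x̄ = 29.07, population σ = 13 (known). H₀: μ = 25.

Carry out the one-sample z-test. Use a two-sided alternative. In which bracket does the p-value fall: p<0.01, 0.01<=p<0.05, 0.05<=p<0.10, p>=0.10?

p-value bracket: 0.05<=p<0.10

SE = σ/√n = 13/√30 = 2.3735
z = (x̄−μ₀)/SE = (29.07−25)/2.3735 = 1.7148
p-value (two-sided) = 0.08638
→ bracket: 0.05<=p<0.10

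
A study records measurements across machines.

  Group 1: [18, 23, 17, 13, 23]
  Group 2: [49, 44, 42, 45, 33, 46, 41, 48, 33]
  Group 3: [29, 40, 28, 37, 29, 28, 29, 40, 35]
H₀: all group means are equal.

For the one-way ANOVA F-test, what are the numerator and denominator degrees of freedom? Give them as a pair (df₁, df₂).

degrees of freedom = [2, 20]

k = 3 groups, N = 23 total
df = (k−1, N−k) = (3−1, 23−3) = (2, 20)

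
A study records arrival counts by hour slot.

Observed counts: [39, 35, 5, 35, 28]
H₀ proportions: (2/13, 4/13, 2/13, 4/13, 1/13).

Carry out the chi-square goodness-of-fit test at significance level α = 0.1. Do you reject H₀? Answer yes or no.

reject H₀: yes

n = 142; E_i = n·p_i = [21.85, 43.69, 21.85, 43.69, 10.92]
χ² = (39−21.85)²/21.85 + (35−43.69)²/43.69 + (5−21.85)²/21.85 + (35−43.69)²/43.69 + (28−10.92)²/10.92 = 56.6162
df = 4
p-value (upper-tail) = 0.00000
At α=0.1: p < α → reject H₀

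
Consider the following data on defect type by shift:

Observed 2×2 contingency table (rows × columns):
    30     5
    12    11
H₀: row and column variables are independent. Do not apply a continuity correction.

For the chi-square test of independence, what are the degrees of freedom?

df = (r−1)(c−1) = (2−1)·(2−1) = 1

degrees of freedom = 1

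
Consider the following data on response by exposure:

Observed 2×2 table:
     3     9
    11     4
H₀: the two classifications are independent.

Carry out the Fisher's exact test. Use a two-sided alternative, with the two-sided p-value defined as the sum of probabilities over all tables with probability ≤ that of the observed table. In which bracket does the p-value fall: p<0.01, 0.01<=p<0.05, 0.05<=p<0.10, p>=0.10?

Margins: r₁=12, r₂=15, c₁=14, c₂=13, n=27
p_obs = C(12,3)·C(15,11)/C(27,14); sum pmf over tables with pmf ≤ p_obs
p-value (two-sided) = 0.02130
→ bracket: 0.01<=p<0.05

p-value bracket: 0.01<=p<0.05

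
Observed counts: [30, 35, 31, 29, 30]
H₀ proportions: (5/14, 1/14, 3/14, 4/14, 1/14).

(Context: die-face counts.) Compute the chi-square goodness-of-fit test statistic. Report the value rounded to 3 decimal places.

test statistic = 101.117

n = 155; E_i = n·p_i = [55.36, 11.07, 33.21, 44.29, 11.07]
χ² = (30−55.36)²/55.36 + (35−11.07)²/11.07 + (31−33.21)²/33.21 + (29−44.29)²/44.29 + (30−11.07)²/11.07 = 101.1172
df = 4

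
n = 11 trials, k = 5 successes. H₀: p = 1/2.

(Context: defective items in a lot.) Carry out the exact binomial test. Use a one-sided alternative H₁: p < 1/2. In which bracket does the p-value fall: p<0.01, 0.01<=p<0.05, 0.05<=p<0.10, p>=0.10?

Exact binomial: n=11, k=5, p₀=1/2=0.5000
P(X≤5) from Σ C(n,i)·p₀^i·(1−p₀)^(n−i)
p-value (one-sided, H₁ less) = 0.50000
→ bracket: p>=0.10

p-value bracket: p>=0.10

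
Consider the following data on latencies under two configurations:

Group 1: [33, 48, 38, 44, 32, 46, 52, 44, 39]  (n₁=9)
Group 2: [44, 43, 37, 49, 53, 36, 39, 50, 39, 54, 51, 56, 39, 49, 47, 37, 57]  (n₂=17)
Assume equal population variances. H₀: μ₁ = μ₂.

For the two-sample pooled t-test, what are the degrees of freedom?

degrees of freedom = 24

df = n₁ + n₂ − 2 = 9 + 17 − 2 = 24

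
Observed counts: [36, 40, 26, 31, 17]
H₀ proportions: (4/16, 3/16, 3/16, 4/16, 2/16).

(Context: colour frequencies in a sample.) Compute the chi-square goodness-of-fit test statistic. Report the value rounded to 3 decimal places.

test statistic = 6.524

n = 150; E_i = n·p_i = [37.50, 28.12, 28.12, 37.50, 18.75]
χ² = (36−37.50)²/37.50 + (40−28.12)²/28.12 + (26−28.12)²/28.12 + (31−37.50)²/37.50 + (17−18.75)²/18.75 = 6.5244
df = 4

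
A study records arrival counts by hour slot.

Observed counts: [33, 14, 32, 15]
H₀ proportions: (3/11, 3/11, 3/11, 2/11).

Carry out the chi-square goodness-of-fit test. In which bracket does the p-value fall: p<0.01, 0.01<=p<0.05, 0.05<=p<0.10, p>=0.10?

p-value bracket: 0.01<=p<0.05

n = 94; E_i = n·p_i = [25.64, 25.64, 25.64, 17.09]
χ² = (33−25.64)²/25.64 + (14−25.64)²/25.64 + (32−25.64)²/25.64 + (15−17.09)²/17.09 = 9.2323
df = 3
p-value (upper-tail) = 0.02636
→ bracket: 0.01<=p<0.05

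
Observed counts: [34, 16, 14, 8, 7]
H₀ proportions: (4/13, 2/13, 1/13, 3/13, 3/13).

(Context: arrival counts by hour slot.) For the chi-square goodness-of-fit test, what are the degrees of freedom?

df = k − 1 = 5 − 1 = 4

degrees of freedom = 4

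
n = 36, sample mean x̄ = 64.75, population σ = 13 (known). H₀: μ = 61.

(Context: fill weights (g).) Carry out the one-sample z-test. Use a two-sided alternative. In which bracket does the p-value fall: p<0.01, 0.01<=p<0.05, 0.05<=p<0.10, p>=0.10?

p-value bracket: 0.05<=p<0.10

SE = σ/√n = 13/√36 = 2.1667
z = (x̄−μ₀)/SE = (64.75−61)/2.1667 = 1.7308
p-value (two-sided) = 0.08349
→ bracket: 0.05<=p<0.10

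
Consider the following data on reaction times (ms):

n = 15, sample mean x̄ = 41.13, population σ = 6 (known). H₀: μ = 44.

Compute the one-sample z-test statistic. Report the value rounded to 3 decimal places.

SE = σ/√n = 6/√15 = 1.5492
z = (x̄−μ₀)/SE = (41.13−44)/1.5492 = -1.8526

test statistic = -1.853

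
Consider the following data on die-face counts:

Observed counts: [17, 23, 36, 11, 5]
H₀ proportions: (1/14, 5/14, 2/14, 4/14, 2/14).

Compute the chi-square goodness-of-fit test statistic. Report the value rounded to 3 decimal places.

n = 92; E_i = n·p_i = [6.57, 32.86, 13.14, 26.29, 13.14]
χ² = (17−6.57)²/6.57 + (23−32.86)²/32.86 + (36−13.14)²/13.14 + (11−26.29)²/26.29 + (5−13.14)²/13.14 = 73.1924
df = 4

test statistic = 73.192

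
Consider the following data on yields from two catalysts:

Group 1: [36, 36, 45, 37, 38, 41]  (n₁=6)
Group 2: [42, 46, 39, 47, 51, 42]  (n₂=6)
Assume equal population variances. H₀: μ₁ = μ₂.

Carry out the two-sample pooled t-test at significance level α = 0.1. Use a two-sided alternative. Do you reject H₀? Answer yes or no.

x̄₁=38.833, s₁=3.545, n₁=6
x̄₂=44.500, s₂=4.324, n₂=6
s_p² = [5·3.545² + 5·4.324²]/10 = 15.6333
SE = √(s_p²·(1/6+1/6)) = 2.2828
t = (38.833−44.500)/2.2828 = -2.4823
df = 10
p-value (two-sided) = 0.03241
At α=0.1: p < α → reject H₀

reject H₀: yes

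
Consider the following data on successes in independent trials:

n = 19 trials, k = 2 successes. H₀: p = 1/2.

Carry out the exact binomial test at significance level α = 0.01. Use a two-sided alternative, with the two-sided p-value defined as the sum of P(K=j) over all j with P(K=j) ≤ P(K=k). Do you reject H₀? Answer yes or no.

Exact binomial: n=19, k=2, p₀=1/2=0.5000
P(X=j) = C(n,j)·p₀^j·(1−p₀)^(n−j); p = Σ P(X=j) over j with P(X=j) ≤ P(X=2)
p-value (two-sided) = 0.00073
At α=0.01: p < α → reject H₀

reject H₀: yes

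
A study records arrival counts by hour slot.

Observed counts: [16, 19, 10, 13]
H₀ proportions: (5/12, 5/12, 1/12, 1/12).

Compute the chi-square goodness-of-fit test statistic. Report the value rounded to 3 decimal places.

test statistic = 23.186

n = 58; E_i = n·p_i = [24.17, 24.17, 4.83, 4.83]
χ² = (16−24.17)²/24.17 + (19−24.17)²/24.17 + (10−4.83)²/4.83 + (13−4.83)²/4.83 = 23.1862
df = 3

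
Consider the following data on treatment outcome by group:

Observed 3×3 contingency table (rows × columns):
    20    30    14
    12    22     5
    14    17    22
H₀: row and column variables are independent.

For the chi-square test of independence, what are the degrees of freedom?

degrees of freedom = 4

df = (r−1)(c−1) = (3−1)·(3−1) = 4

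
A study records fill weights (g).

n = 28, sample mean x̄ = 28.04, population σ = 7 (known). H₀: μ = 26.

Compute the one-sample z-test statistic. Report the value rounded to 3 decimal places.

test statistic = 1.542

SE = σ/√n = 7/√28 = 1.3229
z = (x̄−μ₀)/SE = (28.04−26)/1.3229 = 1.5421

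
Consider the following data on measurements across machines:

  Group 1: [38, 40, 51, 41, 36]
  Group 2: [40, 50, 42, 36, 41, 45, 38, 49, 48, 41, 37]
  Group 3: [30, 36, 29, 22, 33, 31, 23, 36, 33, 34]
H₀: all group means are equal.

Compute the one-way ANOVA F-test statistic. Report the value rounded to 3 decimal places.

Group means [41.20, 42.45, 30.70], grand mean 37.692
SSB = Σnᵢ(x̄ᵢ−x̄)² = 799.911; SSW = ΣΣ(x−x̄ᵢ)² = 589.627
MSB = 799.911/2 = 399.9556; MSW = 589.627/23 = 25.6360
F = MSB/MSW = 15.6013
df = (2, 23)

test statistic = 15.601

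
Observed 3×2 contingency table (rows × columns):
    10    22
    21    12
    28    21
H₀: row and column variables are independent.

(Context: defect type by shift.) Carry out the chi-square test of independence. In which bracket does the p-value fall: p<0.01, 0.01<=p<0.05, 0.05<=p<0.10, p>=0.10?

Row totals [32, 33, 49], col totals [59, 55], n=114
χ² = (10−16.56)²/16.56 + (22−15.44)²/15.44 + (21−17.08)²/17.08 + (12−15.92)²/15.92 + (28−25.36)²/25.36 + (21−23.64)²/23.64 = 7.8238
df = 2
p-value (upper-tail) = 0.02000
→ bracket: 0.01<=p<0.05

p-value bracket: 0.01<=p<0.05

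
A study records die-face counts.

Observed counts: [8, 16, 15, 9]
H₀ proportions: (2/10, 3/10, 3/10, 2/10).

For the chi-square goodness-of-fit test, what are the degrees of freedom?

df = k − 1 = 4 − 1 = 3

degrees of freedom = 3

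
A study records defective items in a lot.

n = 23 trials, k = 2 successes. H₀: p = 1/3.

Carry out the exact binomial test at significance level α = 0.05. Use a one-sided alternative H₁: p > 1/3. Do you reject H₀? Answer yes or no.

reject H₀: no

Exact binomial: n=23, k=2, p₀=1/3=0.3333
P(X≥2) from Σ C(n,i)·p₀^i·(1−p₀)^(n−i)
p-value (one-sided, H₁ greater) = 0.99889
At α=0.05: p ≥ α → fail to reject H₀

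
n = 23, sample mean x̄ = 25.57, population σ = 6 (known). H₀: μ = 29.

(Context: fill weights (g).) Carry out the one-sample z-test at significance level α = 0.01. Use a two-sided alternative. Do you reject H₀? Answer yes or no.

reject H₀: yes

SE = σ/√n = 6/√23 = 1.2511
z = (x̄−μ₀)/SE = (25.57−29)/1.2511 = -2.7416
p-value (two-sided) = 0.00611
At α=0.01: p < α → reject H₀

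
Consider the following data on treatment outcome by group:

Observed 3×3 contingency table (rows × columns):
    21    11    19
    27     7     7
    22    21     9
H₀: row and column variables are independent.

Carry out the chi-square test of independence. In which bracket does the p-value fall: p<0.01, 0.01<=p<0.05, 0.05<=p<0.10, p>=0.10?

Row totals [51, 41, 52], col totals [70, 39, 35], n=144
χ² = (21−24.79)²/24.79 + (11−13.81)²/13.81 + (19−12.40)²/12.40 + (27−19.93)²/19.93 + (7−11.10)²/11.10 + (7−9.97)²/9.97 + (22−25.28)²/25.28 + (21−14.08)²/14.08 + (9−12.64)²/12.64 = 14.4476
df = 4
p-value (upper-tail) = 0.00600
→ bracket: p<0.01

p-value bracket: p<0.01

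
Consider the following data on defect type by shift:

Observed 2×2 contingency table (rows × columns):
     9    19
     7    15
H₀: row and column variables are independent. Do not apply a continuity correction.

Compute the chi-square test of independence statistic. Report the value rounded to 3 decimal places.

test statistic = 0.001

Row totals [28, 22], col totals [16, 34], n=50
χ² = (9−8.96)²/8.96 + (19−19.04)²/19.04 + (7−7.04)²/7.04 + (15−14.96)²/14.96 = 0.0006
df = 1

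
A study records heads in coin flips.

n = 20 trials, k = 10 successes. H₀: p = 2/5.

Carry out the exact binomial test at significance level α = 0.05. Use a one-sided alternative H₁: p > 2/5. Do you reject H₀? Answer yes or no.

Exact binomial: n=20, k=10, p₀=2/5=0.4000
P(X≥10) from Σ C(n,i)·p₀^i·(1−p₀)^(n−i)
p-value (one-sided, H₁ greater) = 0.24466
At α=0.05: p ≥ α → fail to reject H₀

reject H₀: no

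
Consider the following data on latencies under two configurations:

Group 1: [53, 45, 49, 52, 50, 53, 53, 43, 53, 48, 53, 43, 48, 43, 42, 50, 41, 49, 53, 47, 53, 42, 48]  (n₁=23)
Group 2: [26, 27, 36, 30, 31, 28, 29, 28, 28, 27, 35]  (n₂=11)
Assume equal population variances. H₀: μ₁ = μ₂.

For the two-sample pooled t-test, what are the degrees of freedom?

degrees of freedom = 32

df = n₁ + n₂ − 2 = 23 + 11 − 2 = 32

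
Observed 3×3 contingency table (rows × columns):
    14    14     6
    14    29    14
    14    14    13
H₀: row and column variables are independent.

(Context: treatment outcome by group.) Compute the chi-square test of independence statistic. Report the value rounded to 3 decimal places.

Row totals [34, 57, 41], col totals [42, 57, 33], n=132
χ² = (14−10.82)²/10.82 + (14−14.68)²/14.68 + (6−8.50)²/8.50 + (14−18.14)²/18.14 + (29−24.61)²/24.61 + (14−14.25)²/14.25 + (14−13.05)²/13.05 + (14−17.70)²/17.70 + (13−10.25)²/10.25 = 5.0150
df = 4

test statistic = 5.015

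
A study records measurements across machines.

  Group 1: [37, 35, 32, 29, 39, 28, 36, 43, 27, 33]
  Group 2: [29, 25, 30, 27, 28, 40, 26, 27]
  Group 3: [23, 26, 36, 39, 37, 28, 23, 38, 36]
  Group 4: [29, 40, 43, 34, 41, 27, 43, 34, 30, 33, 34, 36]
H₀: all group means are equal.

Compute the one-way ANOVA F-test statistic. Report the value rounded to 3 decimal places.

test statistic = 2.339

Group means [33.90, 29.00, 31.78, 35.33], grand mean 32.846
SSB = Σnᵢ(x̄ᵢ−x̄)² = 213.955; SSW = ΣΣ(x−x̄ᵢ)² = 1067.122
MSB = 213.955/3 = 71.3182; MSW = 1067.122/35 = 30.4892
F = MSB/MSW = 2.3391
df = (3, 35)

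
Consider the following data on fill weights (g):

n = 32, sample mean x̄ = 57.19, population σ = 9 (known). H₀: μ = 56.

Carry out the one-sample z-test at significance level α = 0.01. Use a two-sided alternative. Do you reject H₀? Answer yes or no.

reject H₀: no

SE = σ/√n = 9/√32 = 1.5910
z = (x̄−μ₀)/SE = (57.19−56)/1.5910 = 0.7480
p-value (two-sided) = 0.45448
At α=0.01: p ≥ α → fail to reject H₀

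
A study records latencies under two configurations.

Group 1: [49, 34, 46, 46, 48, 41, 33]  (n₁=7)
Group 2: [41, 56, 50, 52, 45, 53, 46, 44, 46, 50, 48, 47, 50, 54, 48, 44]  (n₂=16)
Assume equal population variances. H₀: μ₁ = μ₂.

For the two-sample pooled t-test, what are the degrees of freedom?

degrees of freedom = 21

df = n₁ + n₂ − 2 = 7 + 16 − 2 = 21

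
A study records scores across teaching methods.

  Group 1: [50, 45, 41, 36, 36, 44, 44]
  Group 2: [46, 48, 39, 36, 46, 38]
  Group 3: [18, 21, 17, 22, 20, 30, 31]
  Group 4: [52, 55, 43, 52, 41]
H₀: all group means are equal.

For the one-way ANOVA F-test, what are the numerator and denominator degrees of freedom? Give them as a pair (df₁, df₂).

k = 4 groups, N = 25 total
df = (k−1, N−k) = (4−1, 25−4) = (3, 21)

degrees of freedom = [3, 21]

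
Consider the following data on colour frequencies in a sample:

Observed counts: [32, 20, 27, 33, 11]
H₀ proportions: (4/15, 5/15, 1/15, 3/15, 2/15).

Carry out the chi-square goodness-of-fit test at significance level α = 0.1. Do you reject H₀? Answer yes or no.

reject H₀: yes

n = 123; E_i = n·p_i = [32.80, 41.00, 8.20, 24.60, 16.40]
χ² = (32−32.80)²/32.80 + (20−41.00)²/41.00 + (27−8.20)²/8.20 + (33−24.60)²/24.60 + (11−16.40)²/16.40 = 58.5244
df = 4
p-value (upper-tail) = 0.00000
At α=0.1: p < α → reject H₀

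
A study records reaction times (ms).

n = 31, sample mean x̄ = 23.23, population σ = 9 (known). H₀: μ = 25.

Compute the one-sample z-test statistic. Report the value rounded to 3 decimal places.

SE = σ/√n = 9/√31 = 1.6164
z = (x̄−μ₀)/SE = (23.23−25)/1.6164 = -1.0950

test statistic = -1.095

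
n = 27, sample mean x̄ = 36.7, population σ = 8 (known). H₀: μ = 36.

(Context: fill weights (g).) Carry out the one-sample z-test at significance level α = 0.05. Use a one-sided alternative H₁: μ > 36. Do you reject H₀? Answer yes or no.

SE = σ/√n = 8/√27 = 1.5396
z = (x̄−μ₀)/SE = (36.7−36)/1.5396 = 0.4547
p-value (one-sided, H₁ greater) = 0.32468
At α=0.05: p ≥ α → fail to reject H₀

reject H₀: no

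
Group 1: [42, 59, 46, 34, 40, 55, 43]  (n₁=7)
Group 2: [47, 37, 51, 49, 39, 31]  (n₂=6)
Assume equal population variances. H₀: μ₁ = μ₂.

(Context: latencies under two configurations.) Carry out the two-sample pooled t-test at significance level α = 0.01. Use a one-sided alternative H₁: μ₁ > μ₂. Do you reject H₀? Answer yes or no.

x̄₁=45.571, s₁=8.696, n₁=7
x̄₂=42.333, s₂=7.866, n₂=6
s_p² = [6·8.696² + 5·7.866²]/11 = 69.3680
SE = √(s_p²·(1/7+1/6)) = 4.6337
t = (45.571−42.333)/4.6337 = 0.6988
df = 11
p-value (one-sided, H₁ greater) = 0.24959
At α=0.01: p ≥ α → fail to reject H₀

reject H₀: no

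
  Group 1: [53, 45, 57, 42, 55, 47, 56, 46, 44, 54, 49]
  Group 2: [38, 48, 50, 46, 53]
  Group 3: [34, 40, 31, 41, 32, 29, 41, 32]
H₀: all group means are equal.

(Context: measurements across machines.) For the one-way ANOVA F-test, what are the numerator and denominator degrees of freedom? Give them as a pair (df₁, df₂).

k = 3 groups, N = 24 total
df = (k−1, N−k) = (3−1, 24−3) = (2, 21)

degrees of freedom = [2, 21]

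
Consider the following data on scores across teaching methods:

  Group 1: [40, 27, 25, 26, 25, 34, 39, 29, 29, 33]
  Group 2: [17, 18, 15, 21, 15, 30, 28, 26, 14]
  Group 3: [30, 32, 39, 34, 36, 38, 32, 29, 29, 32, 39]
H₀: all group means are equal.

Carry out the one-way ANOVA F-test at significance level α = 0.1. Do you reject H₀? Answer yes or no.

reject H₀: yes

Group means [30.70, 20.44, 33.64], grand mean 28.700
SSB = Σnᵢ(x̄ᵢ−x̄)² = 921.432; SSW = ΣΣ(x−x̄ᵢ)² = 722.868
MSB = 921.432/2 = 460.7162; MSW = 722.868/27 = 26.7729
F = MSB/MSW = 17.2083
df = (2, 27)
p-value (upper-tail) = 0.00002
At α=0.1: p < α → reject H₀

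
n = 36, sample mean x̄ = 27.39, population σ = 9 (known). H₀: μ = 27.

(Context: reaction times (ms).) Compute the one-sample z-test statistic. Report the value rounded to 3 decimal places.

SE = σ/√n = 9/√36 = 1.5000
z = (x̄−μ₀)/SE = (27.39−27)/1.5000 = 0.2600

test statistic = 0.260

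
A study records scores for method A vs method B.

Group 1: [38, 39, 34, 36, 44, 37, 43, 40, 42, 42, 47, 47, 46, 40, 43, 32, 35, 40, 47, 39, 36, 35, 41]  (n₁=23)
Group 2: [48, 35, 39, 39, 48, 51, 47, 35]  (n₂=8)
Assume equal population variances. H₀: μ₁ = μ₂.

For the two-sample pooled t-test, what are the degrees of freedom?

degrees of freedom = 29

df = n₁ + n₂ − 2 = 23 + 8 − 2 = 29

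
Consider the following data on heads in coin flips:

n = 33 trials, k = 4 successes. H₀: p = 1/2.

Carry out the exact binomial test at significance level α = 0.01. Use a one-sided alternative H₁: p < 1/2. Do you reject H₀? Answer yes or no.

Exact binomial: n=33, k=4, p₀=1/2=0.5000
P(X≤4) from Σ C(n,i)·p₀^i·(1−p₀)^(n−i)
p-value (one-sided, H₁ less) = 0.00001
At α=0.01: p < α → reject H₀

reject H₀: yes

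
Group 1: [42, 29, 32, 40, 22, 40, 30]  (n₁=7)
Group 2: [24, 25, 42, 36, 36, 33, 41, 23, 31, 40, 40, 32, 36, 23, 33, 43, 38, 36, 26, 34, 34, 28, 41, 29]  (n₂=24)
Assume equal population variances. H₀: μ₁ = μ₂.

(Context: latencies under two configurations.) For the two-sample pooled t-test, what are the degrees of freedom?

degrees of freedom = 29

df = n₁ + n₂ − 2 = 7 + 24 − 2 = 29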